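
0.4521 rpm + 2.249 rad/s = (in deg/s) 131.6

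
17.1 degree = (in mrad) 298.5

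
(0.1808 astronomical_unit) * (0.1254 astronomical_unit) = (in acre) 1.254e+17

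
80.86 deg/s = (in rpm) 13.48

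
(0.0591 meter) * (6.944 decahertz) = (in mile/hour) 9.18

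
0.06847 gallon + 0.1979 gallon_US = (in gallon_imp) 0.2218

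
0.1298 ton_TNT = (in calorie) 1.298e+08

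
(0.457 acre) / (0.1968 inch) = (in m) 3.7e+05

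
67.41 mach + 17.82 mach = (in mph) 6.492e+04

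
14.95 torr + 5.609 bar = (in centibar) 562.9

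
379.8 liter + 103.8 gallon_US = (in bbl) 4.86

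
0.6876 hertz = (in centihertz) 68.76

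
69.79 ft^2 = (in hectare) 0.0006484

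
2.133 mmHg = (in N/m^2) 284.4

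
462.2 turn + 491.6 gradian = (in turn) 463.4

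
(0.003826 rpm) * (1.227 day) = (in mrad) 4.247e+04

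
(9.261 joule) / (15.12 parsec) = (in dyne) 1.985e-12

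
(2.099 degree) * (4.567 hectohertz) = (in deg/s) 958.6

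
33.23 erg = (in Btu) 3.15e-09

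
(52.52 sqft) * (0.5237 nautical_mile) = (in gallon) 1.25e+06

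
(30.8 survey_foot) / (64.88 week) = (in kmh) 8.613e-07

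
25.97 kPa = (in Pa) 2.597e+04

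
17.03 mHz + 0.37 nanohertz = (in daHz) 0.001703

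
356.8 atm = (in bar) 361.5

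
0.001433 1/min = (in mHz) 0.02388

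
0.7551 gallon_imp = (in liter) 3.433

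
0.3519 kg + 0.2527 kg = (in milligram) 6.046e+05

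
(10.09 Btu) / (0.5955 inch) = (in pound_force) 1.582e+05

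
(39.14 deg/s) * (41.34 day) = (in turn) 3.883e+05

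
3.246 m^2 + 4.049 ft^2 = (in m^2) 3.622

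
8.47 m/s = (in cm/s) 847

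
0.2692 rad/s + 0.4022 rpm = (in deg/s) 17.84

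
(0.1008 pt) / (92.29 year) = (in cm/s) 1.222e-12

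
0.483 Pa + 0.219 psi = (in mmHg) 11.33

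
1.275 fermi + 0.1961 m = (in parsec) 6.355e-18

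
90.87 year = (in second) 2.866e+09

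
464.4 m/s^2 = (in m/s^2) 464.4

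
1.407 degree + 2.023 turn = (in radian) 12.74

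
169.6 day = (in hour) 4070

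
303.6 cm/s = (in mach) 0.008916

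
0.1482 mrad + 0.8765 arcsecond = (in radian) 0.0001524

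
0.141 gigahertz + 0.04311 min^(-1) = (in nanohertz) 1.41e+17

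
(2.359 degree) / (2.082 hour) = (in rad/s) 5.493e-06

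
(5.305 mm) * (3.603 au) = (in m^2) 2.859e+09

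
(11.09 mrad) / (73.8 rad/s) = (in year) 4.765e-12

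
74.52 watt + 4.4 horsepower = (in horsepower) 4.5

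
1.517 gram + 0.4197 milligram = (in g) 1.517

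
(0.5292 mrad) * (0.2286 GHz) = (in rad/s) 1.21e+05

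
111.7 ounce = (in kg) 3.167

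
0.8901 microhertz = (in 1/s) 8.901e-07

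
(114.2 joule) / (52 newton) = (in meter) 2.196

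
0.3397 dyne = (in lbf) 7.637e-07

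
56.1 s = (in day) 0.0006493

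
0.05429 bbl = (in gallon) 2.28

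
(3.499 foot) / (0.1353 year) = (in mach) 7.341e-10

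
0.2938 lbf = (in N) 1.307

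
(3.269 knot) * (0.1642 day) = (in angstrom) 2.386e+14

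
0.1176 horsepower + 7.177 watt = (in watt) 94.87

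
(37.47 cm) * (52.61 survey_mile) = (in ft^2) 3.415e+05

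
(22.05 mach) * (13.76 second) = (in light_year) 1.092e-11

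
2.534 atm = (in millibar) 2568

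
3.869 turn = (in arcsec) 5.014e+06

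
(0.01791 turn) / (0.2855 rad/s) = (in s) 0.3942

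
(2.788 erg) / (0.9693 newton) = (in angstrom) 2876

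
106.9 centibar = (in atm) 1.055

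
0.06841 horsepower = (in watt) 51.01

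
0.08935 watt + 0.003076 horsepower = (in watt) 2.383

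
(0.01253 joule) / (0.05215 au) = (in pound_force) 3.611e-13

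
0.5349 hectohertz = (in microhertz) 5.349e+07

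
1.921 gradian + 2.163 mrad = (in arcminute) 111.2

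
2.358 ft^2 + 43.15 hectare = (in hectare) 43.15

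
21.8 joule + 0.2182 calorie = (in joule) 22.71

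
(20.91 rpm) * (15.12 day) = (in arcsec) 5.9e+11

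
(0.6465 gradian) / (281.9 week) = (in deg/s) 3.413e-09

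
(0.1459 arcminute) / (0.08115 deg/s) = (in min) 0.0004994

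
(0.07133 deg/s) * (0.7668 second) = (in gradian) 0.06077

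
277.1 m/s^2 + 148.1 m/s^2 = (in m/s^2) 425.2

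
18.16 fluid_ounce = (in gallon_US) 0.1419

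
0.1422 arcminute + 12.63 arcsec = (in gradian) 0.006531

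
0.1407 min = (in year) 2.677e-07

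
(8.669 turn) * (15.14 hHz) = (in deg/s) 4.725e+06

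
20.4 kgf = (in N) 200.1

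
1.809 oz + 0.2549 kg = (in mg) 3.062e+05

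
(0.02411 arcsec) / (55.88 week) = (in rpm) 3.303e-14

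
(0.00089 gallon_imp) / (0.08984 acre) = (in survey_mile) 6.915e-12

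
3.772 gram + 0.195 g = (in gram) 3.967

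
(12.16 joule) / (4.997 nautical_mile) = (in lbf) 0.0002954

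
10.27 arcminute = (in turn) 0.0004755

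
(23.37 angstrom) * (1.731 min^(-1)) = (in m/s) 6.742e-11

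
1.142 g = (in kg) 0.001142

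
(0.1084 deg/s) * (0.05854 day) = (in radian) 9.569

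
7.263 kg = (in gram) 7263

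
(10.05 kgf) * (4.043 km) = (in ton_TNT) 9.524e-05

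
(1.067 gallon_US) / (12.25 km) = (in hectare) 3.297e-11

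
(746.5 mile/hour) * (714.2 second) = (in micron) 2.383e+11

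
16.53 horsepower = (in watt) 1.233e+04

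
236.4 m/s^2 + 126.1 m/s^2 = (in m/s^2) 362.5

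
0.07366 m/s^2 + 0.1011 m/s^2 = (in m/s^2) 0.1748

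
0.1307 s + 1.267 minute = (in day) 0.0008814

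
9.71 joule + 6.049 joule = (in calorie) 3.766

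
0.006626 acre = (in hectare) 0.002681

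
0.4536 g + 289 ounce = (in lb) 18.06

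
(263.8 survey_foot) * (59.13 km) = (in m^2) 4.754e+06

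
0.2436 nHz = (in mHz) 2.436e-07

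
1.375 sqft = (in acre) 3.157e-05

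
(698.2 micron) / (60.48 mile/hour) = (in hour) 7.173e-09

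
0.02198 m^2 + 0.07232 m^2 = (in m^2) 0.0943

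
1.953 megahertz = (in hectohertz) 1.953e+04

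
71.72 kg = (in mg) 7.172e+07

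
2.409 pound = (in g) 1093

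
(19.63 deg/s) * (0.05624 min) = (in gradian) 73.6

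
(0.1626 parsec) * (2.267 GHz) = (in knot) 2.211e+25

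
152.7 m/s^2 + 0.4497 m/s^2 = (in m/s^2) 153.1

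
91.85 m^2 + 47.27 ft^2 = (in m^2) 96.24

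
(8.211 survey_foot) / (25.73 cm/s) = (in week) 1.608e-05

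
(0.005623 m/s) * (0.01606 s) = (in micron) 90.31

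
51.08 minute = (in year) 9.718e-05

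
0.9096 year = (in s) 2.869e+07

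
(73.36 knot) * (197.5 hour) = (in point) 7.606e+10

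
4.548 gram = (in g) 4.548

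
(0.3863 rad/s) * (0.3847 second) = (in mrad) 148.6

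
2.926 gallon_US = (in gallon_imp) 2.436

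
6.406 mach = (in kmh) 7852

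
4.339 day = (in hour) 104.1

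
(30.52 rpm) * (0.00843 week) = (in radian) 1.629e+04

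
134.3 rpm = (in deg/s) 805.8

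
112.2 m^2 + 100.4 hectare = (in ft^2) 1.081e+07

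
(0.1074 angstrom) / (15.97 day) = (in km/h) 2.802e-17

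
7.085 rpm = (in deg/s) 42.51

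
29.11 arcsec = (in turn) 2.246e-05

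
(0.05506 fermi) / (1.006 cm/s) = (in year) 1.736e-22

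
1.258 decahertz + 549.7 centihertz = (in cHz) 1808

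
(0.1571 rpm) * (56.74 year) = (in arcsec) 6.072e+12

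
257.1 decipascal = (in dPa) 257.1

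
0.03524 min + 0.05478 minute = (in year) 1.713e-07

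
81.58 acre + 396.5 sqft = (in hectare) 33.02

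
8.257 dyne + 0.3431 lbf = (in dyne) 1.526e+05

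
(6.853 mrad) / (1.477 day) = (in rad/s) 5.37e-08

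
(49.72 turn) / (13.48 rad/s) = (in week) 3.832e-05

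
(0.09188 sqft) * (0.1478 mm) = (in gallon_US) 0.0003333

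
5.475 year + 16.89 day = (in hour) 4.837e+04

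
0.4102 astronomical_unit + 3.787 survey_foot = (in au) 0.4102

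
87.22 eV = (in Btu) 1.324e-20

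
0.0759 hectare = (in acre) 0.1876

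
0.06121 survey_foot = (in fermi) 1.866e+13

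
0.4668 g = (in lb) 0.001029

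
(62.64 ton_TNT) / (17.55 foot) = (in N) 4.899e+10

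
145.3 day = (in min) 2.092e+05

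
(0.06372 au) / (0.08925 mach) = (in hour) 8.713e+04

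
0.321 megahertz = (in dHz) 3.21e+06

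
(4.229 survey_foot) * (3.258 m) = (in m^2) 4.2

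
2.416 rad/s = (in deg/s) 138.4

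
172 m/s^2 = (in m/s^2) 172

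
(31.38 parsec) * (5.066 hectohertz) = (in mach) 1.441e+18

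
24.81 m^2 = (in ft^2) 267.1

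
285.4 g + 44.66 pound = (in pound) 45.29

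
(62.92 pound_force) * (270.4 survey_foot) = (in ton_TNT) 5.513e-06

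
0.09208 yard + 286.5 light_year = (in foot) 8.893e+18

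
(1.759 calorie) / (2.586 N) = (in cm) 284.6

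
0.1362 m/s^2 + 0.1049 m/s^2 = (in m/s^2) 0.2411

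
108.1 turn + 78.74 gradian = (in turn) 108.3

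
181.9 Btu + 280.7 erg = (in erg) 1.919e+12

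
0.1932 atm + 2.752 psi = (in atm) 0.3805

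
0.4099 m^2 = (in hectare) 4.099e-05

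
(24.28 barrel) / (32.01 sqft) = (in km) 0.001298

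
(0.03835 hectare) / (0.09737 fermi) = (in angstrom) 3.939e+28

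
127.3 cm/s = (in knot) 2.475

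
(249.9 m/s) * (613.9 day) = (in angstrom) 1.325e+20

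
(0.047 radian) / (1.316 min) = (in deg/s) 0.0341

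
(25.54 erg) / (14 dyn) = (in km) 1.824e-05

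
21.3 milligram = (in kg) 2.13e-05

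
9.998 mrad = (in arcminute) 34.37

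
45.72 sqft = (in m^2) 4.248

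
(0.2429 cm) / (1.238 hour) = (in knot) 1.059e-06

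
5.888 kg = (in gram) 5888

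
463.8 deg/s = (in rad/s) 8.095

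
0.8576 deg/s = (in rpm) 0.1429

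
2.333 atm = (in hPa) 2364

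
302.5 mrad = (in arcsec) 6.24e+04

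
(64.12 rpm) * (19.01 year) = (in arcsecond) 8.303e+14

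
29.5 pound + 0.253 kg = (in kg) 13.63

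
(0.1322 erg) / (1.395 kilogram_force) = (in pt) 2.739e-06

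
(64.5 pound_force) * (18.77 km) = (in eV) 3.361e+25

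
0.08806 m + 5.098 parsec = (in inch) 6.193e+18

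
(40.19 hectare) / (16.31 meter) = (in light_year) 2.605e-12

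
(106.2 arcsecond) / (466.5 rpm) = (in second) 1.054e-05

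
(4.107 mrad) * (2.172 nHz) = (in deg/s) 5.111e-10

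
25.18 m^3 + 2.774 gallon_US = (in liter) 2.519e+04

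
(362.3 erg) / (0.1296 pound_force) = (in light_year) 6.643e-21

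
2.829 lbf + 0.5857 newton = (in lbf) 2.961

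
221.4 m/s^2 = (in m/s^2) 221.4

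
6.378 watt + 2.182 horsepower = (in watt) 1633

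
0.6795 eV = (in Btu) 1.032e-22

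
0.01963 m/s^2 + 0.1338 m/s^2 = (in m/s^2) 0.1534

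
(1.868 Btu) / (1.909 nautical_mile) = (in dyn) 5.574e+04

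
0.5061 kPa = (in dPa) 5061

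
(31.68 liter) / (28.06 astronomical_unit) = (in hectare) 7.547e-19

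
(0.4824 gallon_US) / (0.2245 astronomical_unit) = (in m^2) 5.437e-14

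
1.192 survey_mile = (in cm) 1.918e+05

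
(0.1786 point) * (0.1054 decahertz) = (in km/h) 0.0002391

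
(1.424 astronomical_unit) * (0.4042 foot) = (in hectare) 2.625e+06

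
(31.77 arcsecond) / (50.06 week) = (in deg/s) 2.915e-10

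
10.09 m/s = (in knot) 19.61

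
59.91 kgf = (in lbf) 132.1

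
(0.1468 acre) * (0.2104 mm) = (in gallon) 33.02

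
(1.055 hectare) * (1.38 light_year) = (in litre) 1.377e+23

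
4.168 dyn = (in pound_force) 9.37e-06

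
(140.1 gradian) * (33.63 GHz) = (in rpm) 7.067e+11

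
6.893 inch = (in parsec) 5.674e-18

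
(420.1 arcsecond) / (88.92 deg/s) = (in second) 0.001312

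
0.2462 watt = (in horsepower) 0.0003302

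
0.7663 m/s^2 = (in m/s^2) 0.7663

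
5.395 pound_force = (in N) 24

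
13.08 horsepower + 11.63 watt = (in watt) 9765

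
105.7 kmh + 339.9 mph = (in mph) 405.6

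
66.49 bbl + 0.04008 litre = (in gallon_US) 2793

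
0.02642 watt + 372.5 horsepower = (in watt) 2.778e+05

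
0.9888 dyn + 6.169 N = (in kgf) 0.6291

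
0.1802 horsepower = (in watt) 134.4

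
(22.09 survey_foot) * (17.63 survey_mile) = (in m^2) 1.91e+05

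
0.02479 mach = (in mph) 18.88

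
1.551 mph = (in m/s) 0.6934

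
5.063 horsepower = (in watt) 3775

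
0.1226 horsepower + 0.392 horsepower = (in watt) 383.7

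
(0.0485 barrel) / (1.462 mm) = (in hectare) 0.0005274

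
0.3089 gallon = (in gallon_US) 0.3089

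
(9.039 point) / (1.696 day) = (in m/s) 2.176e-08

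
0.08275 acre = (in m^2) 334.9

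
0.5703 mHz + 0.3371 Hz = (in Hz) 0.3377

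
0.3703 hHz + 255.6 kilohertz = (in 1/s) 2.556e+05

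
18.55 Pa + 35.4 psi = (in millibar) 2441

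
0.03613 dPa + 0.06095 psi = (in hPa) 4.202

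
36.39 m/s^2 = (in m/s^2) 36.39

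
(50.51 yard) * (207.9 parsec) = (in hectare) 2.963e+16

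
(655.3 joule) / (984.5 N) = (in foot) 2.184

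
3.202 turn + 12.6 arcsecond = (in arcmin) 6.916e+04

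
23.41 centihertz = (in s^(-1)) 0.2341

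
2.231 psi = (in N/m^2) 1.538e+04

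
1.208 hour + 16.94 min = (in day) 0.0621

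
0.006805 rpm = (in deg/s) 0.04083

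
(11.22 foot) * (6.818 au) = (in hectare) 3.488e+08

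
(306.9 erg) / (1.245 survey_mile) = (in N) 1.532e-08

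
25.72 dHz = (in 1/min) 154.3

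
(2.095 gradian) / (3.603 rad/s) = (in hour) 2.537e-06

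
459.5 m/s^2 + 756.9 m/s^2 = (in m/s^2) 1216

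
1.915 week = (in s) 1.158e+06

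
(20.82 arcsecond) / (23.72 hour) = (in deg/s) 6.773e-08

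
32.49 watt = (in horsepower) 0.04357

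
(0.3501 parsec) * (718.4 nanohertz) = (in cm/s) 7.761e+11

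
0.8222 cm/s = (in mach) 2.415e-05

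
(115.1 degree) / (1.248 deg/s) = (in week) 0.0001525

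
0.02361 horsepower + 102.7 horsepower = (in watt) 7.66e+04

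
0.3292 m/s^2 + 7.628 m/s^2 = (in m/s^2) 7.957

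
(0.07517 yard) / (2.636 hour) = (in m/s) 7.243e-06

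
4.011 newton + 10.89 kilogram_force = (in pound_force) 24.91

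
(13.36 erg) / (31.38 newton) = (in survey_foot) 1.397e-07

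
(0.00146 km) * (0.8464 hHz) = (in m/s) 123.6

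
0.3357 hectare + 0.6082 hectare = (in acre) 2.332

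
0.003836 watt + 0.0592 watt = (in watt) 0.06304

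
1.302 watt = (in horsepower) 0.001746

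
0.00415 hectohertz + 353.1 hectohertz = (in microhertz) 3.531e+10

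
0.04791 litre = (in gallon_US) 0.01266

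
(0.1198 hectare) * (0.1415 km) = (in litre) 1.695e+08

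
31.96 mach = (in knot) 2.115e+04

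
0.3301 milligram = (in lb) 7.277e-07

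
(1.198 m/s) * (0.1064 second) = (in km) 0.0001275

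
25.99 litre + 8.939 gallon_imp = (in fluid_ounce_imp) 2345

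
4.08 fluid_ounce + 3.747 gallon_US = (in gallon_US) 3.779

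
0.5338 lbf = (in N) 2.374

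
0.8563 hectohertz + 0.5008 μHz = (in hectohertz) 0.8563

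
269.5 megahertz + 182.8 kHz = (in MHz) 269.7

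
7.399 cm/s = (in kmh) 0.2664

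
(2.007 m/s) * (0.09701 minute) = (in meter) 11.68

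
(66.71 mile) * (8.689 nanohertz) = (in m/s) 0.0009328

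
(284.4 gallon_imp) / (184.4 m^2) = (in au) 4.687e-14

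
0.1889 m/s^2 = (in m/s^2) 0.1889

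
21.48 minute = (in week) 0.002131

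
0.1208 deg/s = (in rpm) 0.02013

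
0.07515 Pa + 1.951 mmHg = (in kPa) 0.2602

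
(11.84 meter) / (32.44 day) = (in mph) 9.45e-06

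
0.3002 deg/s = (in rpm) 0.05003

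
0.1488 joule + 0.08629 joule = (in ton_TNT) 5.619e-11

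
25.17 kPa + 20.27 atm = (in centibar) 2079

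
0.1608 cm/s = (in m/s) 0.001608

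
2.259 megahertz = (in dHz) 2.259e+07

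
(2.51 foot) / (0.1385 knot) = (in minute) 0.179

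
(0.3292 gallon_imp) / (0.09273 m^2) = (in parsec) 5.23e-19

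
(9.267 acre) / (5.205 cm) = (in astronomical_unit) 4.816e-06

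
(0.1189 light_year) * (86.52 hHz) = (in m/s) 9.732e+18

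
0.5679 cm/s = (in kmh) 0.02044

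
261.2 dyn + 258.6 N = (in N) 258.6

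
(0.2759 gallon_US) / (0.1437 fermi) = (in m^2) 7.268e+12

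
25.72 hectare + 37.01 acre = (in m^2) 4.07e+05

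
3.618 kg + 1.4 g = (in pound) 7.979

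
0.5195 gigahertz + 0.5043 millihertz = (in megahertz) 519.5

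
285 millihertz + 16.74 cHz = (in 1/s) 0.4524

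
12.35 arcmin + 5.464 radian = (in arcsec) 1.128e+06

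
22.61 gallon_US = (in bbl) 0.5383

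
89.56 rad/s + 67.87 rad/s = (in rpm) 1503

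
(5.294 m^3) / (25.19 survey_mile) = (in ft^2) 0.001406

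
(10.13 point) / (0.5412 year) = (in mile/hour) 4.684e-10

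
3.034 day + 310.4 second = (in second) 2.624e+05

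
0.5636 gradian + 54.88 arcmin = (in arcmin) 85.31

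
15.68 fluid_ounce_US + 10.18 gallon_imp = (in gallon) 12.35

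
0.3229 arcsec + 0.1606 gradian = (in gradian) 0.1607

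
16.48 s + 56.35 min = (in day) 0.03932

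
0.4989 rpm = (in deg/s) 2.993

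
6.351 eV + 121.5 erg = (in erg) 121.5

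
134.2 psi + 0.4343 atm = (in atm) 9.566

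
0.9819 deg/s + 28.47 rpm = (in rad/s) 2.999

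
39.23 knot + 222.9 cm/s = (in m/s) 22.41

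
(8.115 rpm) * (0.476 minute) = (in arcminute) 8.344e+04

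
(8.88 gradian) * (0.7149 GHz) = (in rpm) 9.522e+08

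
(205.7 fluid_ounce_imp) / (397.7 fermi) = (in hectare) 1.47e+06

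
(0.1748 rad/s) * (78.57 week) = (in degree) 4.759e+08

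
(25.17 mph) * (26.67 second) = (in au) 2.006e-09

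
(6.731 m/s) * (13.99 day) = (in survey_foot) 2.669e+07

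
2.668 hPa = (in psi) 0.0387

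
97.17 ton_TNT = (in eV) 2.538e+30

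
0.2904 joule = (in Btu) 0.0002752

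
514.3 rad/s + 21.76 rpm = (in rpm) 4933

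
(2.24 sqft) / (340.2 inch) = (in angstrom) 2.408e+08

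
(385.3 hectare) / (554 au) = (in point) 0.0001318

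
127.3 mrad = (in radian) 0.1273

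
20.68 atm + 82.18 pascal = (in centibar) 2095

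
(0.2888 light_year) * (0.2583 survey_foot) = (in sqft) 2.315e+15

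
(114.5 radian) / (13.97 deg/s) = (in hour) 0.1304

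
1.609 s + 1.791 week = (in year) 0.03435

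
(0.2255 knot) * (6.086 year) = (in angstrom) 2.227e+17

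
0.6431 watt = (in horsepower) 0.0008624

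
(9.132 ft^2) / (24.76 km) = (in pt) 0.09713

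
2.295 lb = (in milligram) 1.041e+06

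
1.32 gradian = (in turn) 0.0033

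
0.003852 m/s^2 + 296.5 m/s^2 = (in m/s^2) 296.5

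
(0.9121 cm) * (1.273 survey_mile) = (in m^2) 18.69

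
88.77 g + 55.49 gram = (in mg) 1.443e+05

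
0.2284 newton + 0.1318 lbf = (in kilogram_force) 0.08307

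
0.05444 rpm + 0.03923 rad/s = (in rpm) 0.4291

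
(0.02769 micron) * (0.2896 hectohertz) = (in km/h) 2.887e-06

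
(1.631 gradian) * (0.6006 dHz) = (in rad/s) 0.001539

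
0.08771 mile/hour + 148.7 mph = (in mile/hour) 148.8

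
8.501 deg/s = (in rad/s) 0.1484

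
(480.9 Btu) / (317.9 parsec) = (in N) 5.172e-14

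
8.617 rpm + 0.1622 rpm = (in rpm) 8.779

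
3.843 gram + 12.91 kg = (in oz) 455.5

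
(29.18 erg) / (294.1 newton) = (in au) 6.632e-20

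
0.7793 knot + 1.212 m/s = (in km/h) 5.806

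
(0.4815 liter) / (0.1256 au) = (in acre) 6.332e-18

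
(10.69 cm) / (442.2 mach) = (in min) 1.183e-08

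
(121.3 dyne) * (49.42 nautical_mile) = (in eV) 6.929e+20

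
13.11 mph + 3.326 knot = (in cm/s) 757.2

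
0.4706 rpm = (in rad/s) 0.04928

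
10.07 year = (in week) 525.1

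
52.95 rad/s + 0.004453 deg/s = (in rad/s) 52.95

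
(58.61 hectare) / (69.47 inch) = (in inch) 1.308e+07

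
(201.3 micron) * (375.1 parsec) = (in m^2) 2.33e+15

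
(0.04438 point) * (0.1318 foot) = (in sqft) 6.77e-06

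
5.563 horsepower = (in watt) 4148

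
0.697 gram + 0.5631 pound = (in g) 256.1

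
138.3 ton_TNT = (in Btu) 5.485e+08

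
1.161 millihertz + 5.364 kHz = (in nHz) 5.364e+12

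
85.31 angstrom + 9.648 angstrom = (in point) 2.692e-05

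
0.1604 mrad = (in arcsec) 33.08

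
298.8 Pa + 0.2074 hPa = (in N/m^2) 319.5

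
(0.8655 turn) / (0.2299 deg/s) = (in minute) 22.59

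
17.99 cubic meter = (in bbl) 113.2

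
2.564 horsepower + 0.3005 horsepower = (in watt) 2136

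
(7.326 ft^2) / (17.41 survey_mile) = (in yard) 2.657e-05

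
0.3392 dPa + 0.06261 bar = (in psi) 0.9081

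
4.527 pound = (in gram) 2053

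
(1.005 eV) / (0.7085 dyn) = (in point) 6.442e-11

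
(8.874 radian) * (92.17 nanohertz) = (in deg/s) 4.686e-05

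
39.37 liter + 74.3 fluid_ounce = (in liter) 41.57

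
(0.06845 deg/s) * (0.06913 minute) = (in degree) 0.2839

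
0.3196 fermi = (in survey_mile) 1.986e-19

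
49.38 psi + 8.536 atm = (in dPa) 1.205e+07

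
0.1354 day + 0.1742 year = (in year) 0.1746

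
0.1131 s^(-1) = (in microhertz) 1.131e+05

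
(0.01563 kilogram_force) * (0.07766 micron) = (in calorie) 2.845e-09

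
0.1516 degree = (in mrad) 2.646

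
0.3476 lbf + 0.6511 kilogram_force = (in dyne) 7.931e+05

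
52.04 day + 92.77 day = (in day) 144.8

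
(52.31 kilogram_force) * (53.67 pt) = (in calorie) 2.321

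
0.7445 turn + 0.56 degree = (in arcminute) 1.611e+04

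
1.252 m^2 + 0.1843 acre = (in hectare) 0.07471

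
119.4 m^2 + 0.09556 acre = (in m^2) 506.1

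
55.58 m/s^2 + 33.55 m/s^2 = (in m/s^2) 89.13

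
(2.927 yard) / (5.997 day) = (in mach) 1.517e-08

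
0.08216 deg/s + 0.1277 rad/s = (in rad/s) 0.1291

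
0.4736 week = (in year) 0.009083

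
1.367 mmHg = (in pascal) 182.3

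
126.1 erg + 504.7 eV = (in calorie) 3.014e-06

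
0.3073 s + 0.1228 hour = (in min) 7.373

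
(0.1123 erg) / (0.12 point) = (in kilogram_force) 2.705e-05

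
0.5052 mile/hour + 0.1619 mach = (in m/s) 55.35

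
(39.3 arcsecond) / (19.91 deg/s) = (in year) 1.739e-11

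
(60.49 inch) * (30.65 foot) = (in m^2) 14.35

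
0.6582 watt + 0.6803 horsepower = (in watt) 508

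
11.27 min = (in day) 0.007826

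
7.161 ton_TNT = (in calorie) 7.161e+09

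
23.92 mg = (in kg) 2.392e-05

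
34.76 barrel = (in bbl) 34.76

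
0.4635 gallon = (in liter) 1.755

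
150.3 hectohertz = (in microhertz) 1.503e+10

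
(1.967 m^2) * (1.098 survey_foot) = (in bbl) 4.141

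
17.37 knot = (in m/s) 8.936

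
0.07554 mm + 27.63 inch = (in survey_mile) 0.0004361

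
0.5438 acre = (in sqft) 2.369e+04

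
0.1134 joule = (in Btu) 0.0001075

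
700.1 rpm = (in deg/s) 4201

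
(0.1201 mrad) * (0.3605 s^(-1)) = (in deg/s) 0.002481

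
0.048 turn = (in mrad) 301.6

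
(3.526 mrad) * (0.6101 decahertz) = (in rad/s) 0.02151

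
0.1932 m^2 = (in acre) 4.774e-05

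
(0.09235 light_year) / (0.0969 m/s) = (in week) 1.491e+10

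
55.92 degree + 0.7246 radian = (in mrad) 1701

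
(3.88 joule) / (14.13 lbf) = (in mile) 3.836e-05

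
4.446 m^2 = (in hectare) 0.0004446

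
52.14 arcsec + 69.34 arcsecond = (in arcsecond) 121.5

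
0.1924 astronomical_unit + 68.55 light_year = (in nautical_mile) 3.502e+14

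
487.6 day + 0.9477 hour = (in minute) 7.022e+05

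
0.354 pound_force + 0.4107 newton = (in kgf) 0.2025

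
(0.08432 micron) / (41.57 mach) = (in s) 5.957e-12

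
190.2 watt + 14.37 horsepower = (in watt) 1.091e+04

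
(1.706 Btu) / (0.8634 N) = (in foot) 6840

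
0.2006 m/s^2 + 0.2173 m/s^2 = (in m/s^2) 0.4179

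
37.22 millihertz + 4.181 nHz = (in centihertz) 3.722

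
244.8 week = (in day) 1714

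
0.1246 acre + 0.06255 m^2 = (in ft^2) 5428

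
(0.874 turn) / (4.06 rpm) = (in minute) 0.2153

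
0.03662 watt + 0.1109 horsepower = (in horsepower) 0.1109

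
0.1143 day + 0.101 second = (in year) 0.0003132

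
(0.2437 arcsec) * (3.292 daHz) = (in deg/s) 0.002229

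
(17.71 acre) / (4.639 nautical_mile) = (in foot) 27.37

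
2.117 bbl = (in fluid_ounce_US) 1.138e+04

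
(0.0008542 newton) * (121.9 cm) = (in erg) 1.041e+04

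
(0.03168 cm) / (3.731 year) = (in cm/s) 2.692e-10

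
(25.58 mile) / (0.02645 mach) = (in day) 0.0529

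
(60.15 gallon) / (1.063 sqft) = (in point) 6536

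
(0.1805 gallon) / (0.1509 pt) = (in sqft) 138.2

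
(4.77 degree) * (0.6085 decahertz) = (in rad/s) 0.5066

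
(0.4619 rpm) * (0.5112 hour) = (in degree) 5100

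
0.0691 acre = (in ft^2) 3010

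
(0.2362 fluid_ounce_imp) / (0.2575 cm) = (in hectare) 2.606e-07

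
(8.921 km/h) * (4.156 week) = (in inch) 2.452e+08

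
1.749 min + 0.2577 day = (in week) 0.03699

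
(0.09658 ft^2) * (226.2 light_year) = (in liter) 1.92e+19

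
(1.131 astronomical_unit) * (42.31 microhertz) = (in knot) 1.392e+07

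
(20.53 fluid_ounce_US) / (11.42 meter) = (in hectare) 5.317e-09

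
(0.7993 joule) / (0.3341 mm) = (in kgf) 244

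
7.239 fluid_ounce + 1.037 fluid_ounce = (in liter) 0.2448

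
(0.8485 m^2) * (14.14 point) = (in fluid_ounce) 143.1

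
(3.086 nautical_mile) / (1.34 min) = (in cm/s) 7109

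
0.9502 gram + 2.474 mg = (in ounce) 0.0336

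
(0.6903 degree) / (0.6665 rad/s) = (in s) 0.01808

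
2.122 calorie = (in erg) 8.878e+07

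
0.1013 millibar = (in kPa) 0.01013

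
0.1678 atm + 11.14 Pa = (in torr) 127.6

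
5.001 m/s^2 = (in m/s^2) 5.001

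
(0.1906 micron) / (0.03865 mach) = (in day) 1.676e-13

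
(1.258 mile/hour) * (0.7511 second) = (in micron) 4.224e+05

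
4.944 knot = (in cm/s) 254.3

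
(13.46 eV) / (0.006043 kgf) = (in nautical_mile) 1.965e-20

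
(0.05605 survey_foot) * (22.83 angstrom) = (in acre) 9.638e-15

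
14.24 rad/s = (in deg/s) 815.9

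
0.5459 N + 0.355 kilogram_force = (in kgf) 0.4107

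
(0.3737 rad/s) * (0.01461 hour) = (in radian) 19.66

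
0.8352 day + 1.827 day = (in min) 3834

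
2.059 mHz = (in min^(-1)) 0.1235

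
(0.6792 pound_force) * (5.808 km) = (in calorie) 4194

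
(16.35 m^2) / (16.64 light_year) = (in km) 1.039e-19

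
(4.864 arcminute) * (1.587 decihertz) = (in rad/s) 0.0002245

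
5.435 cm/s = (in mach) 0.0001596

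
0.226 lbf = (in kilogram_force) 0.1025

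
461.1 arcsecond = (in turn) 0.0003558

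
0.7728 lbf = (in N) 3.438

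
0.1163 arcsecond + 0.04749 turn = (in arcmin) 1026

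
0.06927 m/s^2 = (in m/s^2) 0.06927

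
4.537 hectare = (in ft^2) 4.884e+05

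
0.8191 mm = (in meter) 0.0008191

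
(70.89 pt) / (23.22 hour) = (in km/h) 1.077e-06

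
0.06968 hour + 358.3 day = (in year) 0.9817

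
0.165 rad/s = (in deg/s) 9.454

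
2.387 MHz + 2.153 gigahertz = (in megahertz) 2155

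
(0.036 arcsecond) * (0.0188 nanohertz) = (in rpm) 3.133e-17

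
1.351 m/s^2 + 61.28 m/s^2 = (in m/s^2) 62.63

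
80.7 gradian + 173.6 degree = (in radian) 4.298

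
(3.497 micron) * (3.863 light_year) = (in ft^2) 1.376e+12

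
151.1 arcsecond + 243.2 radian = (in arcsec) 5.016e+07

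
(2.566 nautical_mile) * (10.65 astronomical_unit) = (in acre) 1.871e+12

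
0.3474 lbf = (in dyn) 1.545e+05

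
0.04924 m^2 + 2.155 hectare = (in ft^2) 2.32e+05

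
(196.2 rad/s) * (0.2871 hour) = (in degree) 1.162e+07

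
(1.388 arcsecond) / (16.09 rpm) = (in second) 3.994e-06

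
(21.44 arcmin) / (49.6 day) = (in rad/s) 1.455e-09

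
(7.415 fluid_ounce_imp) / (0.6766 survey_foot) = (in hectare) 1.022e-07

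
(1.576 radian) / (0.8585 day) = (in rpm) 0.0002029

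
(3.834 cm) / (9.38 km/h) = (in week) 2.433e-08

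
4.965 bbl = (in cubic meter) 0.7894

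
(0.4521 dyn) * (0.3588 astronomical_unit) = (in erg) 2.427e+12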